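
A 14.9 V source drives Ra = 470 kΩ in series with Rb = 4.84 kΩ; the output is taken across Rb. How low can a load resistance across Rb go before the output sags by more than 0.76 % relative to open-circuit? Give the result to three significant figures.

Output resistance R_th = Ra‖Rb = (470 × 4.84)/474.8 = 4.791 kΩ.
The fractional drop is R_th/(R_th + R_L); requiring this ≤ 0.00760 gives R_L ≥ R_th(1/0.00760 − 1) = 4.791 × 130.6 = 626 kΩ.

R_L(min) ≈ 626 kΩ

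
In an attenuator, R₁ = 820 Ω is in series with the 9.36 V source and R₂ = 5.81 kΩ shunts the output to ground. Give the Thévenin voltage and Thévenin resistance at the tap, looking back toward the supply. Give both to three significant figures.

V_th = 8.20 V, R_th = 719 Ω

V_th is the open-circuit tap voltage: 9.36 × 5810/(820 + 5810) = 8.20 V.
With the supply zeroed, R₁ and R₂ appear in parallel from the tap: R_th = R₁‖R₂ = (820 × 5810)/6630 = 719 Ω.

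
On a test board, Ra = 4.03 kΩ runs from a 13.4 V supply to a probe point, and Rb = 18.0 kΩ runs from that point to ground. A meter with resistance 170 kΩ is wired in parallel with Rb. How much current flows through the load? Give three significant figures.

I_L ≈ 0.0632 mA

Rb‖R_L = 16.28 kΩ; V_out = 13.4 × 16.28/20.31 = 10.74 V.
I_L = V_out / R_L = 10.74 / 170 kΩ = 0.0632 mA.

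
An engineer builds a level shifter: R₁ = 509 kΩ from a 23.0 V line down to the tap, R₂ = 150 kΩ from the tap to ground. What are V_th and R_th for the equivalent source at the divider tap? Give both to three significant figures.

V_th is the open-circuit tap voltage: 23.0 × 150/(509 + 150) = 5.24 V.
With the supply zeroed, R₁ and R₂ appear in parallel from the tap: R_th = R₁‖R₂ = (509 × 150)/659.0 = 116 kΩ.

V_th = 5.24 V, R_th = 116 kΩ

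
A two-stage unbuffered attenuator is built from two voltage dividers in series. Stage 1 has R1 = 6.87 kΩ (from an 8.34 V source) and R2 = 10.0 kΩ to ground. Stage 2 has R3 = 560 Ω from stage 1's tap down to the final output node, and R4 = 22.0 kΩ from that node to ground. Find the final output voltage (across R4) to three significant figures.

Stage 2 presents R3+R4 = 22560 Ω as a load on stage 1's tap.
Stage 1's lower leg becomes R2‖(R3+R4) = 6929 Ω, so V_mid = 8.34 × 6929/13800 = 4.188 V.
Stage 2 is itself unloaded: V_out = V_mid × R4/(R3+R4) = 4.188 × 22000/22560 = 4.08 V.

V_out ≈ 4.08 V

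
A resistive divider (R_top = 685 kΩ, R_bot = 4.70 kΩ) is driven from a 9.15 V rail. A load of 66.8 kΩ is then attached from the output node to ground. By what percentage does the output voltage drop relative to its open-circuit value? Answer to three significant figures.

6.53 %

The divider's output (Thévenin) resistance is R_top‖R_bot = 4.668 kΩ.
Fractional drop under load = R_th/(R_th + R_L) = 4.668 / (4.668 + 66.8) = 0.06532.
So the output falls by 6.53 %.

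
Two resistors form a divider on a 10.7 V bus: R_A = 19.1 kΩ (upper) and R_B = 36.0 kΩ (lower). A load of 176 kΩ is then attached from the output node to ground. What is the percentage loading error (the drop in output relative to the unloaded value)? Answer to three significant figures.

6.62 %

The divider's output (Thévenin) resistance is R_A‖R_B = 12.48 kΩ.
Fractional drop under load = R_th/(R_th + R_L) = 12.48 / (12.48 + 176) = 0.06621.
So the output falls by 6.62 %.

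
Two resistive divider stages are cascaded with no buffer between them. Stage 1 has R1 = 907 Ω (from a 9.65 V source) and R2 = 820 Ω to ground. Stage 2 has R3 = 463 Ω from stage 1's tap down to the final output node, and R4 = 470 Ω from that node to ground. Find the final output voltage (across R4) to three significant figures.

Stage 2 presents R3+R4 = 933.0 Ω as a load on stage 1's tap.
Stage 1's lower leg becomes R2‖(R3+R4) = 436.4 Ω, so V_mid = 9.65 × 436.4/1343 = 3.135 V.
Stage 2 is itself unloaded: V_out = V_mid × R4/(R3+R4) = 3.135 × 470/933.0 = 1.58 V.

V_out ≈ 1.58 V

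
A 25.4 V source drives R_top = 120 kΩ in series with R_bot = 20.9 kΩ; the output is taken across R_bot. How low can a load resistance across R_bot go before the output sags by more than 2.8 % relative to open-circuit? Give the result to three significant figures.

Output resistance R_th = R_top‖R_bot = (120 × 20.9)/140.9 = 17.80 kΩ.
The fractional drop is R_th/(R_th + R_L); requiring this ≤ 0.0280 gives R_L ≥ R_th(1/0.0280 − 1) = 17.80 × 34.71 = 618 kΩ.

R_L(min) ≈ 618 kΩ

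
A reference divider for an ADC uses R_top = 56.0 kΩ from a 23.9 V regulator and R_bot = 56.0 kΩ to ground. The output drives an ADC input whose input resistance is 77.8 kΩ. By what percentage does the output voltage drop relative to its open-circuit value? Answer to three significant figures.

Unloaded V = 23.9 × 56.0/112.0 = 11.95 V.
Loaded: R_bot‖R_L = 32.56 kΩ, giving V = 23.9 × 32.56/88.56 = 8.787 V.
Drop = (11.95 − 8.787) / 11.95 = 26.5 %.

26.5 %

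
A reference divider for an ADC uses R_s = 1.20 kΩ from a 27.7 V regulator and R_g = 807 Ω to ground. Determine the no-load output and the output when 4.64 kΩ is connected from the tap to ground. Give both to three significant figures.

Open-circuit: V = 27.7 × 807/(1200 + 807) = 11.1 V.
With the load, R_g becomes R_g‖R_L = 687.4 Ω, so V = 27.7 × 687.4/1887 = 10.1 V.

Unloaded: 11.1 V; loaded: 10.1 V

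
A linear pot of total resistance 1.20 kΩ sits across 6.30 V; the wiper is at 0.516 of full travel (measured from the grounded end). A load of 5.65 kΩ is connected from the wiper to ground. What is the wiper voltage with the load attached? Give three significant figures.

V ≈ 3.09 V

The wiper splits the pot into (1−α)R = 580.8 Ω above and αR = 619.2 Ω below.
Lower section ‖ load = 558.0 Ω.
V_wiper = 6.30 × 558.0/(580.8 + 558.0) = 3.09 V.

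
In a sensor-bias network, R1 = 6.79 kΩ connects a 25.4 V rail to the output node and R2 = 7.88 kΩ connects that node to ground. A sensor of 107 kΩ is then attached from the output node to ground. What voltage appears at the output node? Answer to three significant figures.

V_out ≈ 13.2 V

The load sits in parallel with R2: R2‖R_L = (7.88 × 107) / (7.88 + 107) = 7.339 kΩ.
V_out = 25.4 × 7.339 / (6.79 + 7.339) = 25.4 × 7.339/14.13 = 13.2 V.
(Unloaded it would have been 13.6 V.)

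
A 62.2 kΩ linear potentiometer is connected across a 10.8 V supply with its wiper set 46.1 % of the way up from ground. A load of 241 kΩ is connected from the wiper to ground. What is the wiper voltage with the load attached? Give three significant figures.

V ≈ 4.68 V

The wiper splits the pot into (1−α)R = 33.53 kΩ above and αR = 28.67 kΩ below.
Lower section ‖ load = 25.63 kΩ.
V_wiper = 10.8 × 25.63/(33.53 + 25.63) = 4.68 V.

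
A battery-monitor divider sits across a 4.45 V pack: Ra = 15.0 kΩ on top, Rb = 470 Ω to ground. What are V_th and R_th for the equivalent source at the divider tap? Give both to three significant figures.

V_th is the open-circuit tap voltage: 4.45 × 470/(15000 + 470) = 0.135 V.
With the supply zeroed, Ra and Rb appear in parallel from the tap: R_th = Ra‖Rb = (15000 × 470)/15470 = 456 Ω.

V_th = 0.135 V, R_th = 456 Ω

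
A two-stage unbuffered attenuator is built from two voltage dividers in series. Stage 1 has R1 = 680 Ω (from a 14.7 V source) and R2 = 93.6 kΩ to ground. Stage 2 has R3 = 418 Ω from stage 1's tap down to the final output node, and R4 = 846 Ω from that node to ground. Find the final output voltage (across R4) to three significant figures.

V_out ≈ 6.37 V

Stage 2 presents R3+R4 = 1264 Ω as a load on stage 1's tap.
Stage 1's lower leg becomes R2‖(R3+R4) = 1247 Ω, so V_mid = 14.7 × 1247/1927 = 9.513 V.
Stage 2 is itself unloaded: V_out = V_mid × R4/(R3+R4) = 9.513 × 846/1264 = 6.37 V.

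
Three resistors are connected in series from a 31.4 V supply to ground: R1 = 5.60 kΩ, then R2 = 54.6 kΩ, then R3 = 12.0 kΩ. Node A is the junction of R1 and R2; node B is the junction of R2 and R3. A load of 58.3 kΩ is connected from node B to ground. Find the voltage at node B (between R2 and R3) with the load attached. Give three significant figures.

At node B, R3 is in parallel with the load: R3‖R_L = 9.952 kΩ.
Below node A the resistance is R2 + (R3‖R_L) = 64.55 kΩ, so V_A = 31.4 × 64.55/70.15 = 28.89 V.
Then V_B = V_A × (R3‖R_L)/(R2 + R3‖R_L) = 28.89 × 9.952/64.55 = 4.45 V.

V ≈ 4.45 V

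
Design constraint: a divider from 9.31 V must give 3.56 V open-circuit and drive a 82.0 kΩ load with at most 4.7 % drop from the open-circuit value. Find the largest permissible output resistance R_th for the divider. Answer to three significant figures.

Loading drop = R_th/(R_th + R_L) ≤ 0.0470, so R_th ≤ R_L · ε/(1−ε) = 82.0 kΩ × 0.0470/0.9530 = 4.04 kΩ.
(Any R1, R2 with R2/(R1+R2) = 0.382 and R1‖R2 ≤ 4.04 kΩ will meet the spec.)

R_th ≤ 4.04 kΩ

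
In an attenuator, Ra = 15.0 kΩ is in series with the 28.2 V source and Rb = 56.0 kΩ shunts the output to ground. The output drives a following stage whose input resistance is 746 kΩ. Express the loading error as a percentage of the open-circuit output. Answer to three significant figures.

1.56 %

The divider's output (Thévenin) resistance is Ra‖Rb = 11.83 kΩ.
Fractional drop under load = R_th/(R_th + R_L) = 11.83 / (11.83 + 746) = 0.01561.
So the output falls by 1.56 %.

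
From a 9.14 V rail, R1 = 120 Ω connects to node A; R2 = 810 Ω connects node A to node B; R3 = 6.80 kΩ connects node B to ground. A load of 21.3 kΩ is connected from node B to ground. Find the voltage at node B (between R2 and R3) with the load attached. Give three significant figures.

At node B, R3 is in parallel with the load: R3‖R_L = 5154 Ω.
Below node A the resistance is R2 + (R3‖R_L) = 5964 Ω, so V_A = 9.14 × 5964/6084 = 8.960 V.
Then V_B = V_A × (R3‖R_L)/(R2 + R3‖R_L) = 8.960 × 5154/5964 = 7.74 V.

V ≈ 7.74 V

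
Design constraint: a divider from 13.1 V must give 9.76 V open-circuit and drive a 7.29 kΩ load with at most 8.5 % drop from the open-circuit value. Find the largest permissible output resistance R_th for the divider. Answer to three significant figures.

R_th ≤ 677 Ω

Loading drop = R_th/(R_th + R_L) ≤ 0.0850, so R_th ≤ R_L · ε/(1−ε) = 7.29 kΩ × 0.0850/0.9150 = 677 Ω.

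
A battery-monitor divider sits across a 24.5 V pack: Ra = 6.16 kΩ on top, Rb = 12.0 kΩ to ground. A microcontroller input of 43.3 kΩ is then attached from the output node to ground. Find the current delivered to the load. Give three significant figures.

I_L ≈ 0.342 mA

Rb‖R_L = 9.396 kΩ; V_out = 24.5 × 9.396/15.56 = 14.80 V.
I_L = V_out / R_L = 14.80 / 43.3 kΩ = 0.342 mA.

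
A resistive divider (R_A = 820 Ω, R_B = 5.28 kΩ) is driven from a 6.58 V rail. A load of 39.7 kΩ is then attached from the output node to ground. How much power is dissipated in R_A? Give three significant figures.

Total resistance from the source is R_A + (R_B‖R_L) = 5480 Ω, so I = 6.58/5480 Ω = 1.201 mA.
P = I²·R_A = (1.201 mA)² × 820 Ω = 1.18 mW.

P ≈ 1.18 mW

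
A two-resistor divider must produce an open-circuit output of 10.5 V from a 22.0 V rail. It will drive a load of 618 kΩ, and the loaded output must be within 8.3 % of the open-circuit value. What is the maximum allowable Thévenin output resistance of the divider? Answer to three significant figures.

Loading drop = R_th/(R_th + R_L) ≤ 0.0830, so R_th ≤ R_L · ε/(1−ε) = 618 kΩ × 0.0830/0.9170 = 55.9 kΩ.
(Any R1, R2 with R2/(R1+R2) = 0.477 and R1‖R2 ≤ 55.9 kΩ will meet the spec.)

R_th ≤ 55.9 kΩ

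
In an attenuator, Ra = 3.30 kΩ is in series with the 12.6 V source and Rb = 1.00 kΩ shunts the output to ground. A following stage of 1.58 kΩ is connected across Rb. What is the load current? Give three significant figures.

I_L ≈ 1.25 mA

Rb‖R_L = 0.6124 kΩ; V_out = 12.6 × 0.6124/3.912 = 1.972 V.
I_L = V_out / R_L = 1.972 / 1.58 kΩ = 1.25 mA.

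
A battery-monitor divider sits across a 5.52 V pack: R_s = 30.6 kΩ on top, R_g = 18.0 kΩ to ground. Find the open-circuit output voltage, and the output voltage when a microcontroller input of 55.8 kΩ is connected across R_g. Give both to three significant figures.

Open-circuit: V = 5.52 × 18.0/(30.6 + 18.0) = 2.04 V.
With the load, R_g becomes R_g‖R_L = 13.61 kΩ, so V = 5.52 × 13.61/44.21 = 1.70 V.

Unloaded: 2.04 V; loaded: 1.70 V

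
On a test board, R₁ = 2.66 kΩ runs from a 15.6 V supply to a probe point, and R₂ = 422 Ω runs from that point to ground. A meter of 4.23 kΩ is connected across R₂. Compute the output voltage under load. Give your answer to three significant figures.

The load sits in parallel with R₂: R₂‖R_L = (422 × 4230) / (422 + 4230) = 383.7 Ω.
V_out = 15.6 × 383.7 / (2660 + 383.7) = 15.6 × 383.7/3044 = 1.97 V.

V_out ≈ 1.97 V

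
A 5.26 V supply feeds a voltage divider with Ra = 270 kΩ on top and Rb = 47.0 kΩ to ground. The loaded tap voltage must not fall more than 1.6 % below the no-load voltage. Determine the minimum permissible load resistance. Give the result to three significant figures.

Output resistance R_th = Ra‖Rb = (270 × 47.0)/317.0 = 40.03 kΩ.
The fractional drop is R_th/(R_th + R_L); requiring this ≤ 0.0160 gives R_L ≥ R_th(1/0.0160 − 1) = 40.03 × 61.50 = 2.46 MΩ.

R_L(min) ≈ 2.46 MΩ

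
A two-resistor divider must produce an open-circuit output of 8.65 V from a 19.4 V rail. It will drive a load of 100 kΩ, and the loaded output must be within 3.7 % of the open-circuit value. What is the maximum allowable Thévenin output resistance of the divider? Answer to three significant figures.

Loading drop = R_th/(R_th + R_L) ≤ 0.0370, so R_th ≤ R_L · ε/(1−ε) = 100 kΩ × 0.0370/0.9630 = 3.84 kΩ.
(Any R1, R2 with R2/(R1+R2) = 0.446 and R1‖R2 ≤ 3.84 kΩ will meet the spec.)

R_th ≤ 3.84 kΩ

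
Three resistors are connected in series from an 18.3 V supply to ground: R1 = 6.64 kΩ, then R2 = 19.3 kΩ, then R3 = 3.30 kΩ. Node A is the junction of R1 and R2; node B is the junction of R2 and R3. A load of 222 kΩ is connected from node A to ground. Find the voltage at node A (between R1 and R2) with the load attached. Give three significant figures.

V ≈ 13.8 V

Below node A the series string R2+R3 = 22.60 kΩ sits in parallel with the 222 kΩ load: 20.51 kΩ.
V_A = 18.3 × 20.51/(6.64 + 20.51) = 13.8 V.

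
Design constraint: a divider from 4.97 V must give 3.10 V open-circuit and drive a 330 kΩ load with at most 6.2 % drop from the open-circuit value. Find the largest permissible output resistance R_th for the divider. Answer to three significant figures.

R_th ≤ 21.8 kΩ

Loading drop = R_th/(R_th + R_L) ≤ 0.0620, so R_th ≤ R_L · ε/(1−ε) = 330 kΩ × 0.0620/0.9380 = 21.8 kΩ.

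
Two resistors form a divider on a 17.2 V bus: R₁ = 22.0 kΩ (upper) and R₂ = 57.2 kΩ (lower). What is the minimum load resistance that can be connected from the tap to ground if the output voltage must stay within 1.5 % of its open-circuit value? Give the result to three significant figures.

Output resistance R_th = R₁‖R₂ = (22.0 × 57.2)/79.20 = 15.89 kΩ.
The fractional drop is R_th/(R_th + R_L); requiring this ≤ 0.0150 gives R_L ≥ R_th(1/0.0150 − 1) = 15.89 × 65.67 = 1.04 MΩ.

R_L(min) ≈ 1.04 MΩ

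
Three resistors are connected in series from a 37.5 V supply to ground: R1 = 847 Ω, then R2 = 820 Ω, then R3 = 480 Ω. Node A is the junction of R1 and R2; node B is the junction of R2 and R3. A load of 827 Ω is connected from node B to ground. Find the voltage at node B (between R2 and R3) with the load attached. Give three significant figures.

At node B, R3 is in parallel with the load: R3‖R_L = 303.7 Ω.
Below node A the resistance is R2 + (R3‖R_L) = 1124 Ω, so V_A = 37.5 × 1124/1971 = 21.38 V.
Then V_B = V_A × (R3‖R_L)/(R2 + R3‖R_L) = 21.38 × 303.7/1124 = 5.78 V.

V ≈ 5.78 V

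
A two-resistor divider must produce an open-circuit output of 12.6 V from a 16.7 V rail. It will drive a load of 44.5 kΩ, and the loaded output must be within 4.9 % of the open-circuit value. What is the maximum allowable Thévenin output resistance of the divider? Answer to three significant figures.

R_th ≤ 2.29 kΩ

Loading drop = R_th/(R_th + R_L) ≤ 0.0490, so R_th ≤ R_L · ε/(1−ε) = 44.5 kΩ × 0.0490/0.9510 = 2.29 kΩ.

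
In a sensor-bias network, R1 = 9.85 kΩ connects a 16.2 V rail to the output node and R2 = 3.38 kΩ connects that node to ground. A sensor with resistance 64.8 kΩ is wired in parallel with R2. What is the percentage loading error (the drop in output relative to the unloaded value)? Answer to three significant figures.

The divider's output (Thévenin) resistance is R1‖R2 = 2.516 kΩ.
Fractional drop under load = R_th/(R_th + R_L) = 2.516 / (2.516 + 64.8) = 0.03738.
So the output falls by 3.74 %.

3.74 %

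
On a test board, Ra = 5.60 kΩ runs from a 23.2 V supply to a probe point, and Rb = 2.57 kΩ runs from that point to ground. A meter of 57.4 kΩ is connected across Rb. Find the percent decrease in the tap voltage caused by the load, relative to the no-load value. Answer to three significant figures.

The divider's output (Thévenin) resistance is Ra‖Rb = 1.762 kΩ.
Fractional drop under load = R_th/(R_th + R_L) = 1.762 / (1.762 + 57.4) = 0.02978.
So the output falls by 2.98 %.

2.98 %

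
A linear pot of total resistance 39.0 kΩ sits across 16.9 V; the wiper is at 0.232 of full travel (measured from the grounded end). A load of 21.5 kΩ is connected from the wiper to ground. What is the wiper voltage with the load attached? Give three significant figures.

The wiper splits the pot into (1−α)R = 29.95 kΩ above and αR = 9.048 kΩ below.
Lower section ‖ load = 6.368 kΩ.
V_wiper = 16.9 × 6.368/(29.95 + 6.368) = 2.96 V.

V ≈ 2.96 V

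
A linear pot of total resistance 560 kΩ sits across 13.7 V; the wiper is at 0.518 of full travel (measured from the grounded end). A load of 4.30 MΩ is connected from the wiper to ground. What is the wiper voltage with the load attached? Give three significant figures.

The wiper splits the pot into (1−α)R = 269.9 kΩ above and αR = 290.1 kΩ below.
Lower section ‖ load = 271.7 kΩ.
V_wiper = 13.7 × 271.7/(269.9 + 271.7) = 6.87 V.

V ≈ 6.87 V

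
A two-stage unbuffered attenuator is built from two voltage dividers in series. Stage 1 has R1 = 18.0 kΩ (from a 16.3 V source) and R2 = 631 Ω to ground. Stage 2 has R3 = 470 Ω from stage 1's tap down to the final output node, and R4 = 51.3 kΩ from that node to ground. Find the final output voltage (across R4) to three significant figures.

Stage 2 presents R3+R4 = 51770 Ω as a load on stage 1's tap.
Stage 1's lower leg becomes R2‖(R3+R4) = 623.4 Ω, so V_mid = 16.3 × 623.4/18620 = 0.5456 V.
Stage 2 is itself unloaded: V_out = V_mid × R4/(R3+R4) = 0.5456 × 51300/51770 = 0.541 V.

V_out ≈ 0.541 V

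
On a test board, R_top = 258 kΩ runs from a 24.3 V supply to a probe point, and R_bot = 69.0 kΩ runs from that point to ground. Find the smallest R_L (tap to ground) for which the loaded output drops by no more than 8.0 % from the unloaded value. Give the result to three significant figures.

R_L(min) ≈ 626 kΩ

Output resistance R_th = R_top‖R_bot = (258 × 69.0)/327.0 = 54.44 kΩ.
The fractional drop is R_th/(R_th + R_L); requiring this ≤ 0.0800 gives R_L ≥ R_th(1/0.0800 − 1) = 54.44 × 11.50 = 626 kΩ.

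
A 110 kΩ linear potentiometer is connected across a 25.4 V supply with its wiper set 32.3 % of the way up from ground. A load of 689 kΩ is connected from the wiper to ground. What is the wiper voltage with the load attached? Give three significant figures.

The wiper splits the pot into (1−α)R = 74.47 kΩ above and αR = 35.53 kΩ below.
Lower section ‖ load = 33.79 kΩ.
V_wiper = 25.4 × 33.79/(74.47 + 33.79) = 7.93 V.

V ≈ 7.93 V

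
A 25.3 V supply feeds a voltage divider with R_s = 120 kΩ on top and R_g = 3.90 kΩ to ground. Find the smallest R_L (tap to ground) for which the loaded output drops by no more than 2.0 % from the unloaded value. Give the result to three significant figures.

R_L(min) ≈ 185 kΩ

Output resistance R_th = R_s‖R_g = (120 × 3.90)/123.9 = 3.777 kΩ.
The fractional drop is R_th/(R_th + R_L); requiring this ≤ 0.0200 gives R_L ≥ R_th(1/0.0200 − 1) = 3.777 × 49.00 = 185 kΩ.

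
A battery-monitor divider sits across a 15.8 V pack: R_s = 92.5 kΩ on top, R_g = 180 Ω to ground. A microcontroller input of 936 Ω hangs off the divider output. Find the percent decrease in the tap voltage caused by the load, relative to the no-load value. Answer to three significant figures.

Unloaded V = 15.8 × 180/92680 = 0.03069 V.
Loaded: R_g‖R_L = 151.0 Ω, giving V = 15.8 × 151.0/92650 = 0.02574 V.
Drop = (0.03069 − 0.02574) / 0.03069 = 16.1 %.

16.1 %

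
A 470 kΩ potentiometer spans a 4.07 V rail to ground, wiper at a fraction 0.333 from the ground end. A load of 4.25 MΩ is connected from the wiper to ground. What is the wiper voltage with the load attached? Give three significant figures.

The wiper splits the pot into (1−α)R = 313.5 kΩ above and αR = 156.5 kΩ below.
Lower section ‖ load = 151.0 kΩ.
V_wiper = 4.07 × 151.0/(313.5 + 151.0) = 1.32 V.

V ≈ 1.32 V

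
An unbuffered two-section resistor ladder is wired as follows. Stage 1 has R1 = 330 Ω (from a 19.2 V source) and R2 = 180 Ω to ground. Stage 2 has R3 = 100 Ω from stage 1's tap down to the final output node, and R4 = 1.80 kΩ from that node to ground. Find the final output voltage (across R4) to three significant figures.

V_out ≈ 6.05 V

Stage 2 presents R3+R4 = 1900 Ω as a load on stage 1's tap.
Stage 1's lower leg becomes R2‖(R3+R4) = 164.4 Ω, so V_mid = 19.2 × 164.4/494.4 = 6.385 V.
Stage 2 is itself unloaded: V_out = V_mid × R4/(R3+R4) = 6.385 × 1800/1900 = 6.05 V.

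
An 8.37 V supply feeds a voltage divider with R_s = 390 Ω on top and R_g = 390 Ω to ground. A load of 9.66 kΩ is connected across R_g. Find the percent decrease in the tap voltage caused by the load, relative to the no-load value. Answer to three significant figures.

1.98 %

The divider's output (Thévenin) resistance is R_s‖R_g = 195.0 Ω.
Fractional drop under load = R_th/(R_th + R_L) = 195.0 / (195.0 + 9660) = 0.01979.
So the output falls by 1.98 %.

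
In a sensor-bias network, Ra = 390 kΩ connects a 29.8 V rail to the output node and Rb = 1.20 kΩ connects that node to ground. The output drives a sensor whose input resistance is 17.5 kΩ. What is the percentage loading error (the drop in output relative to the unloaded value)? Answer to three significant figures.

The divider's output (Thévenin) resistance is Ra‖Rb = 1.196 kΩ.
Fractional drop under load = R_th/(R_th + R_L) = 1.196 / (1.196 + 17.5) = 0.06399.
So the output falls by 6.40 %.

6.40 %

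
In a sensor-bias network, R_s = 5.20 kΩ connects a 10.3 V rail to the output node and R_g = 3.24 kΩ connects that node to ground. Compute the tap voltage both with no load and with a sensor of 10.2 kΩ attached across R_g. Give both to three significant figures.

Open-circuit: V = 10.3 × 3.24/(5.20 + 3.24) = 3.95 V.
With the load, R_g becomes R_g‖R_L = 2.459 kΩ, so V = 10.3 × 2.459/7.659 = 3.31 V.

Unloaded: 3.95 V; loaded: 3.31 V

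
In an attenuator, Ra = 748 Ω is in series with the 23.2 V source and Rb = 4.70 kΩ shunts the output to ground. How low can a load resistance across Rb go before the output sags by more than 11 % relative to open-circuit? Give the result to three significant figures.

R_L(min) ≈ 5.22 kΩ

Output resistance R_th = Ra‖Rb = (748 × 4700)/5448 = 645.3 Ω.
The fractional drop is R_th/(R_th + R_L); requiring this ≤ 0.110 gives R_L ≥ R_th(1/0.110 − 1) = 645.3 × 8.091 = 5.22 kΩ.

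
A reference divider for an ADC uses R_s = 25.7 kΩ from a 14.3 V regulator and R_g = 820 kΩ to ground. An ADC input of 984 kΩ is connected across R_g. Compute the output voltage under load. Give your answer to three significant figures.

The load sits in parallel with R_g: R_g‖R_L = (820 × 984) / (820 + 984) = 447.3 kΩ.
V_out = 14.3 × 447.3 / (25.7 + 447.3) = 14.3 × 447.3/473.0 = 13.5 V.
(Unloaded it would have been 13.9 V.)

V_out ≈ 13.5 V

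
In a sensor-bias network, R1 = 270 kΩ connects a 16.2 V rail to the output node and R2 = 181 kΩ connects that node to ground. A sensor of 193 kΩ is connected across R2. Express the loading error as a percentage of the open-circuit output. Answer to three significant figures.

The divider's output (Thévenin) resistance is R1‖R2 = 108.4 kΩ.
Fractional drop under load = R_th/(R_th + R_L) = 108.4 / (108.4 + 193) = 0.3596.
So the output falls by 36.0 %.

36.0 %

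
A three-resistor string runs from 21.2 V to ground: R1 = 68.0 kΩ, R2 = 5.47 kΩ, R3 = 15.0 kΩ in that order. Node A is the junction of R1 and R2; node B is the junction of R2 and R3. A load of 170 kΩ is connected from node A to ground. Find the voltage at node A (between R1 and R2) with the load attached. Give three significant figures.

V ≈ 4.49 V

Below node A the series string R2+R3 = 20.47 kΩ sits in parallel with the 170 kΩ load: 18.27 kΩ.
V_A = 21.2 × 18.27/(68.0 + 18.27) = 4.49 V.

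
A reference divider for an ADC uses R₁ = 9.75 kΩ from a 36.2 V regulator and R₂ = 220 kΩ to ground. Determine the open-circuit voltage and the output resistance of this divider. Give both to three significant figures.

V_th is the open-circuit tap voltage: 36.2 × 220/(9.75 + 220) = 34.7 V.
With the supply zeroed, R₁ and R₂ appear in parallel from the tap: R_th = R₁‖R₂ = (9.75 × 220)/229.8 = 9.34 kΩ.

V_th = 34.7 V, R_th = 9.34 kΩ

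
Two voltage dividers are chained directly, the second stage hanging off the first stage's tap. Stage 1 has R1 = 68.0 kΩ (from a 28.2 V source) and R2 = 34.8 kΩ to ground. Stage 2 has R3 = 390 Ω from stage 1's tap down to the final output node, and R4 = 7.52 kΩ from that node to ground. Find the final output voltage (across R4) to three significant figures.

V_out ≈ 2.32 V

Stage 2 presents R3+R4 = 7910 Ω as a load on stage 1's tap.
Stage 1's lower leg becomes R2‖(R3+R4) = 6445 Ω, so V_mid = 28.2 × 6445/74450 = 2.441 V.
Stage 2 is itself unloaded: V_out = V_mid × R4/(R3+R4) = 2.441 × 7520/7910 = 2.32 V.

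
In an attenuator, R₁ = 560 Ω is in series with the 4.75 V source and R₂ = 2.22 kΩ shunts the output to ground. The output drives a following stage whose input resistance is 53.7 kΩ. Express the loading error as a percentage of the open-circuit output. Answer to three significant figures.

The divider's output (Thévenin) resistance is R₁‖R₂ = 447.2 Ω.
Fractional drop under load = R_th/(R_th + R_L) = 447.2 / (447.2 + 53700) = 0.008259.
So the output falls by 0.826 %.

0.826 %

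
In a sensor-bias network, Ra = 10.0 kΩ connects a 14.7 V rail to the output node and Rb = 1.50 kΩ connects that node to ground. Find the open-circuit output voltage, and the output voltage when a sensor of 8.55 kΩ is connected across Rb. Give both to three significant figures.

Open-circuit: V = 14.7 × 1.50/(10.0 + 1.50) = 1.92 V.
With the load, Rb becomes Rb‖R_L = 1.276 kΩ, so V = 14.7 × 1.276/11.28 = 1.66 V.

Unloaded: 1.92 V; loaded: 1.66 V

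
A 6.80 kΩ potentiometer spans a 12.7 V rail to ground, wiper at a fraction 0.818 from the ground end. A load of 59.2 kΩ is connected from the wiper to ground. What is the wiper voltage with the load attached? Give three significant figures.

The wiper splits the pot into (1−α)R = 1.238 kΩ above and αR = 5.562 kΩ below.
Lower section ‖ load = 5.085 kΩ.
V_wiper = 12.7 × 5.085/(1.238 + 5.085) = 10.2 V.

V ≈ 10.2 V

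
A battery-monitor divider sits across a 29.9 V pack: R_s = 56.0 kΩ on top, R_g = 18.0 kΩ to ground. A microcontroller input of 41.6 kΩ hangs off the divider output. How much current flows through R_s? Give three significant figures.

I ≈ 0.436 mA

R_g‖R_L = 12.56 kΩ, so the source sees R_s + R_g‖R_L = 68.56 kΩ.
I = 29.9 V / 68.56 kΩ = 0.436 mA.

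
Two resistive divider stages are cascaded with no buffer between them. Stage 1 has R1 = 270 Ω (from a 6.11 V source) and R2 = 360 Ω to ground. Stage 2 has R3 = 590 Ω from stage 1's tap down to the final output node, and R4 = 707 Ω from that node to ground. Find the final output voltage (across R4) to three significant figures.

V_out ≈ 1.70 V

Stage 2 presents R3+R4 = 1297 Ω as a load on stage 1's tap.
Stage 1's lower leg becomes R2‖(R3+R4) = 281.8 Ω, so V_mid = 6.11 × 281.8/551.8 = 3.120 V.
Stage 2 is itself unloaded: V_out = V_mid × R4/(R3+R4) = 3.120 × 707/1297 = 1.70 V.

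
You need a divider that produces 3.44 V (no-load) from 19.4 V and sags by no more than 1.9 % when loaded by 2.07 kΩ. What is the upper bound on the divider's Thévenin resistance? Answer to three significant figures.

R_th ≤ 40.1 Ω

Loading drop = R_th/(R_th + R_L) ≤ 0.0190, so R_th ≤ R_L · ε/(1−ε) = 2.07 kΩ × 0.0190/0.9810 = 40.1 Ω.
(Any R1, R2 with R2/(R1+R2) = 0.177 and R1‖R2 ≤ 40.1 Ω will meet the spec.)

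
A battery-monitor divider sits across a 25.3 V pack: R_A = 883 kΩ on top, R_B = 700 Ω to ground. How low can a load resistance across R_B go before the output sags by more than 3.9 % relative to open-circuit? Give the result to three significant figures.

R_L(min) ≈ 17.2 kΩ

Output resistance R_th = R_A‖R_B = (883000 × 700)/883700 = 699.4 Ω.
The fractional drop is R_th/(R_th + R_L); requiring this ≤ 0.0390 gives R_L ≥ R_th(1/0.0390 − 1) = 699.4 × 24.64 = 17.2 kΩ.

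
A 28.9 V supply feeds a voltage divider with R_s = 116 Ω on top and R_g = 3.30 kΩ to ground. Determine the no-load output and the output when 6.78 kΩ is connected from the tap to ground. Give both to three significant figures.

Open-circuit: V = 28.9 × 3300/(116 + 3300) = 27.9 V.
With the load, R_g becomes R_g‖R_L = 2220 Ω, so V = 28.9 × 2220/2336 = 27.5 V.

Unloaded: 27.9 V; loaded: 27.5 V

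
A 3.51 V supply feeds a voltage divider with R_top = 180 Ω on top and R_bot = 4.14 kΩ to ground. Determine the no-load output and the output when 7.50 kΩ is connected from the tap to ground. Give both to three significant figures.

Unloaded: 3.36 V; loaded: 3.29 V

Open-circuit: V = 3.51 × 4140/(180 + 4140) = 3.36 V.
With the load, R_bot becomes R_bot‖R_L = 2668 Ω, so V = 3.51 × 2668/2848 = 3.29 V.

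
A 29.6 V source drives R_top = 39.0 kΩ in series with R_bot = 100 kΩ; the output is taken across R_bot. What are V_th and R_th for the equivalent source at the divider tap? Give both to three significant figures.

V_th is the open-circuit tap voltage: 29.6 × 100/(39.0 + 100) = 21.3 V.
With the supply zeroed, R_top and R_bot appear in parallel from the tap: R_th = R_top‖R_bot = (39.0 × 100)/139.0 = 28.1 kΩ.

V_th = 21.3 V, R_th = 28.1 kΩ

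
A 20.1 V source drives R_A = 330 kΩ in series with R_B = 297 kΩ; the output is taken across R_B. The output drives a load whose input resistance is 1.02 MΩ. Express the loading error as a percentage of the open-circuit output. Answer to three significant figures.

Unloaded V = 20.1 × 297/627.0 = 9.5211 V.
Loaded: R_B‖R_L = 230.0 kΩ, giving V = 20.1 × 230.0/560.0 = 8.2558 V.
Drop = (9.5211 − 8.2558) / 9.5211 = 13.3 %.

13.3 %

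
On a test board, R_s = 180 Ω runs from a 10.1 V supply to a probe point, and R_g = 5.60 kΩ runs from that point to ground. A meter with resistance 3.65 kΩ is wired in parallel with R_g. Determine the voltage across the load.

The load sits in parallel with R_g: R_g‖R_L = (5600 × 3650) / (5600 + 3650) = 2210 Ω.
V_out = 10.1 × 2210 / (180 + 2210) = 10.1 × 2210/2390 = 9.34 V.

V_out ≈ 9.34 V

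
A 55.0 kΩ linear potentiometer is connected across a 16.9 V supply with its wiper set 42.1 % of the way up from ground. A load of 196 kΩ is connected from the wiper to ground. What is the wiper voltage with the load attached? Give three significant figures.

V ≈ 6.66 V

The wiper splits the pot into (1−α)R = 31.84 kΩ above and αR = 23.16 kΩ below.
Lower section ‖ load = 20.71 kΩ.
V_wiper = 16.9 × 20.71/(31.84 + 20.71) = 6.66 V.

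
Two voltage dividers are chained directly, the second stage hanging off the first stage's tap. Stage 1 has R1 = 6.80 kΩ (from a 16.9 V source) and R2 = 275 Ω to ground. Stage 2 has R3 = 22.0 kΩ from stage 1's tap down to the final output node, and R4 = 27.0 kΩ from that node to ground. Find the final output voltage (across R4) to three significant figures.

Stage 2 presents R3+R4 = 49000 Ω as a load on stage 1's tap.
Stage 1's lower leg becomes R2‖(R3+R4) = 273.5 Ω, so V_mid = 16.9 × 273.5/7073 = 0.6534 V.
Stage 2 is itself unloaded: V_out = V_mid × R4/(R3+R4) = 0.6534 × 27000/49000 = 0.360 V.

V_out ≈ 0.360 V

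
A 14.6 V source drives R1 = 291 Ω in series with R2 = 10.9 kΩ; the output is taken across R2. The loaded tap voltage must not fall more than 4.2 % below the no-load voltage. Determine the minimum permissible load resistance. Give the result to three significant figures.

R_L(min) ≈ 6.46 kΩ

Output resistance R_th = R1‖R2 = (291 × 10900)/11190 = 283.4 Ω.
The fractional drop is R_th/(R_th + R_L); requiring this ≤ 0.0420 gives R_L ≥ R_th(1/0.0420 − 1) = 283.4 × 22.81 = 6.46 kΩ.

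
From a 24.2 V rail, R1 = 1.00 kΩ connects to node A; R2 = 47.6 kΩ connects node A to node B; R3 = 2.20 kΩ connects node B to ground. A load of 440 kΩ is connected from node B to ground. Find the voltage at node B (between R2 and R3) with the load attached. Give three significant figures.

At node B, R3 is in parallel with the load: R3‖R_L = 2.189 kΩ.
Below node A the resistance is R2 + (R3‖R_L) = 49.79 kΩ, so V_A = 24.2 × 49.79/50.79 = 23.72 V.
Then V_B = V_A × (R3‖R_L)/(R2 + R3‖R_L) = 23.72 × 2.189/49.79 = 1.04 V.

V ≈ 1.04 V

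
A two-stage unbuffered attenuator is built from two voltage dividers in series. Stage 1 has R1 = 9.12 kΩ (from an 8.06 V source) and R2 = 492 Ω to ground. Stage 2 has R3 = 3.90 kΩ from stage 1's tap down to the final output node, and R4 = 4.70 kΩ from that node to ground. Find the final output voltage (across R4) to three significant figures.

V_out ≈ 0.214 V

Stage 2 presents R3+R4 = 8600 Ω as a load on stage 1's tap.
Stage 1's lower leg becomes R2‖(R3+R4) = 465.4 Ω, so V_mid = 8.06 × 465.4/9585 = 0.3913 V.
Stage 2 is itself unloaded: V_out = V_mid × R4/(R3+R4) = 0.3913 × 4700/8600 = 0.214 V.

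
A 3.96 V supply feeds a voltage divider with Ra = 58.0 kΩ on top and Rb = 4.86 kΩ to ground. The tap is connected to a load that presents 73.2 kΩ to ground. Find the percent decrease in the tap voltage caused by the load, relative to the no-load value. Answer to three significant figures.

The divider's output (Thévenin) resistance is Ra‖Rb = 4.484 kΩ.
Fractional drop under load = R_th/(R_th + R_L) = 4.484 / (4.484 + 73.2) = 0.05772.
So the output falls by 5.77 %.

5.77 %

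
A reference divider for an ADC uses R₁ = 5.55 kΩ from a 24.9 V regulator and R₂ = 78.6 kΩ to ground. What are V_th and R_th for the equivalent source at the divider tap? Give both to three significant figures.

V_th = 23.3 V, R_th = 5.18 kΩ

V_th is the open-circuit tap voltage: 24.9 × 78.6/(5.55 + 78.6) = 23.3 V.
With the supply zeroed, R₁ and R₂ appear in parallel from the tap: R_th = R₁‖R₂ = (5.55 × 78.6)/84.15 = 5.18 kΩ.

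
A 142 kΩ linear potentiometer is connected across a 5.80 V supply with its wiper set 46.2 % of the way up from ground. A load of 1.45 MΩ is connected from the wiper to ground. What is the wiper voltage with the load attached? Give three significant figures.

The wiper splits the pot into (1−α)R = 76.40 kΩ above and αR = 65.60 kΩ below.
Lower section ‖ load = 62.76 kΩ.
V_wiper = 5.80 × 62.76/(76.40 + 62.76) = 2.62 V.

V ≈ 2.62 V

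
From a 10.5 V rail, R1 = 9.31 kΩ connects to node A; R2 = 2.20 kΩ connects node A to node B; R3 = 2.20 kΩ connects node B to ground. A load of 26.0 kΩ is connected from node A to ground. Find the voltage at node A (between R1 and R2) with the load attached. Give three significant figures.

Below node A the series string R2+R3 = 4.400 kΩ sits in parallel with the 26.0 kΩ load: 3.763 kΩ.
V_A = 10.5 × 3.763/(9.31 + 3.763) = 3.02 V.

V ≈ 3.02 V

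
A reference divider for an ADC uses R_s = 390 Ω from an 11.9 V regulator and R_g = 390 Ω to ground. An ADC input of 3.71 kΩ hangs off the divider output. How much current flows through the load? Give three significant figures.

R_g‖R_L = 352.9 Ω; V_out = 11.9 × 352.9/742.9 = 5.653 V.
I_L = V_out / R_L = 5.653 / 3.71 kΩ = 1.52 mA.

I_L ≈ 1.52 mA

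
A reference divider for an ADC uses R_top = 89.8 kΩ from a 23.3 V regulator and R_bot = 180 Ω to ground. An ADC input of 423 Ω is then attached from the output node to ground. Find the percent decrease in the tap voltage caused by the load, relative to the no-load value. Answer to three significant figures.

Unloaded V = 23.3 × 180/89980 = 0.04661 V.
Loaded: R_bot‖R_L = 126.3 Ω, giving V = 23.3 × 126.3/89930 = 0.03272 V.
Drop = (0.04661 − 0.03272) / 0.04661 = 29.8 %.

29.8 %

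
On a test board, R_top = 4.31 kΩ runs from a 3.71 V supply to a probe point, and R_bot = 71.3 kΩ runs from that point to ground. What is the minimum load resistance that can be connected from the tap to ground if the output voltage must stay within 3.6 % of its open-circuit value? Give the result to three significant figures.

Output resistance R_th = R_top‖R_bot = (4.31 × 71.3)/75.61 = 4.064 kΩ.
The fractional drop is R_th/(R_th + R_L); requiring this ≤ 0.0360 gives R_L ≥ R_th(1/0.0360 − 1) = 4.064 × 26.78 = 109 kΩ.

R_L(min) ≈ 109 kΩ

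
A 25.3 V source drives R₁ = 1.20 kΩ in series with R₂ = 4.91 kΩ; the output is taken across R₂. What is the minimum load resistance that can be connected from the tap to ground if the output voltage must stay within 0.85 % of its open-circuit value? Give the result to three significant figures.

R_L(min) ≈ 112 kΩ

Output resistance R_th = R₁‖R₂ = (1200 × 4910)/6110 = 964.3 Ω.
The fractional drop is R_th/(R_th + R_L); requiring this ≤ 0.00850 gives R_L ≥ R_th(1/0.00850 − 1) = 964.3 × 116.6 = 112 kΩ.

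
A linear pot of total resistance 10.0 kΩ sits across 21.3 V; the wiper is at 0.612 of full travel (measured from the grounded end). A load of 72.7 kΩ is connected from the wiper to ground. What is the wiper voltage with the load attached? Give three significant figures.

The wiper splits the pot into (1−α)R = 3.880 kΩ above and αR = 6.120 kΩ below.
Lower section ‖ load = 5.645 kΩ.
V_wiper = 21.3 × 5.645/(3.880 + 5.645) = 12.6 V.

V ≈ 12.6 V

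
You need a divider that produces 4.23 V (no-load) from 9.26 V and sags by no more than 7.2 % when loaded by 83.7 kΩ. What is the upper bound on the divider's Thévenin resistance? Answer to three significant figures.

Loading drop = R_th/(R_th + R_L) ≤ 0.0720, so R_th ≤ R_L · ε/(1−ε) = 83.7 kΩ × 0.0720/0.9280 = 6.49 kΩ.
(Any R1, R2 with R2/(R1+R2) = 0.457 and R1‖R2 ≤ 6.49 kΩ will meet the spec.)

R_th ≤ 6.49 kΩ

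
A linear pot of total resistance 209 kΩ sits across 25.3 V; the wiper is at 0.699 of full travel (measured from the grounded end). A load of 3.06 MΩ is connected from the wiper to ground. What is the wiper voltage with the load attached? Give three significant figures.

V ≈ 17.4 V

The wiper splits the pot into (1−α)R = 62.91 kΩ above and αR = 146.1 kΩ below.
Lower section ‖ load = 139.4 kΩ.
V_wiper = 25.3 × 139.4/(62.91 + 139.4) = 17.4 V.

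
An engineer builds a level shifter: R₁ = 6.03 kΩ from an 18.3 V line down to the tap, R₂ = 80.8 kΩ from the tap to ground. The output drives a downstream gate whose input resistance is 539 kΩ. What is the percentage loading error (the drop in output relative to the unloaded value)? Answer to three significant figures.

The divider's output (Thévenin) resistance is R₁‖R₂ = 5.611 kΩ.
Fractional drop under load = R_th/(R_th + R_L) = 5.611 / (5.611 + 539) = 0.01030.
So the output falls by 1.03 %.

1.03 %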